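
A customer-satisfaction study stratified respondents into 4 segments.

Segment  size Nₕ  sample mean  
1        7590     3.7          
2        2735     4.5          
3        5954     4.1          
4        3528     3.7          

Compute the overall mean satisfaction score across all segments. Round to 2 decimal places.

N = 19807; weights Wₕ = Nₕ/N = (0.3832, 0.1381, 0.3006, 0.1781).
x̄_st = Σ Wₕ·x̄ₕ = 0.3832·3.7 + 0.1381·4.5 + 0.3006·4.1 + 0.1781·3.7 ≈ 3.9307...
→ 3.93.

3.93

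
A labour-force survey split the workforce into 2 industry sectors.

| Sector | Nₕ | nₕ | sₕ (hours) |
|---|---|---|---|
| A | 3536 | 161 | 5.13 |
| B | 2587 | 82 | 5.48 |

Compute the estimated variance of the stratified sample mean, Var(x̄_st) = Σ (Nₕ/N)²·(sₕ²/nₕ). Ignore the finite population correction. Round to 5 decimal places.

N = 6123. Term for each stratum: Wₕ²sₕ²/nₕ.
Var(x̄_st) = 0.05451360 + 0.06537499 = 0.11988858 → 0.11989.

0.11989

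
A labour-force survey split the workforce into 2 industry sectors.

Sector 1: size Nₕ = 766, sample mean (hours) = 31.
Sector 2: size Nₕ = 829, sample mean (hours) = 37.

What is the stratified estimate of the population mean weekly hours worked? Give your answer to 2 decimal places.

N = 766 + 829 = 1595.
Weight each subgroup mean by Nₕ/N and sum.
Σ Nₕx̄ₕ = 766·31 + 829·37 = 23746 + 30673 = 54419.
Divide by N: 54419 / 1595 = 34.1185... → 34.12.

34.12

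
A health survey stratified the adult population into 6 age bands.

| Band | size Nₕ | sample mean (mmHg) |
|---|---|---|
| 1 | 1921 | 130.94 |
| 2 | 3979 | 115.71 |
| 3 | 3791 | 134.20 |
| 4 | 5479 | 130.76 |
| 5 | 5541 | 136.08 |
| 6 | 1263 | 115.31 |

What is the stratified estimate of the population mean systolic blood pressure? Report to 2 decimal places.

N = 1921 + 3979 + 3791 + 5479 + 5541 + 1263 = 21974.
Weight each subgroup mean by Nₕ/N and sum.
Σ Nₕx̄ₕ = 1921·130.94 + 3979·115.71 + 3791·134.20 + 5479·130.76 + 5541·136.08 + 1263·115.31 = 251535.74 + 460410.09 + 508752.2 + 716434.04 + 754019.28 + 145636.53 = 2836787.88.
Divide by N: 2836787.88 / 21974 = 129.0975... → 129.10.

129.10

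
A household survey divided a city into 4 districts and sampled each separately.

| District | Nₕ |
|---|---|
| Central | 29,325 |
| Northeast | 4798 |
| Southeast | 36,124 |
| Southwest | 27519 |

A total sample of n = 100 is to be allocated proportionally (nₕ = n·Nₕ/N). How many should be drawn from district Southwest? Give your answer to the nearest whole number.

28

Share of district Southwest = 27519/97766 = 0.28148.
Allocate 100 × 0.28148 = 28.148... → 28.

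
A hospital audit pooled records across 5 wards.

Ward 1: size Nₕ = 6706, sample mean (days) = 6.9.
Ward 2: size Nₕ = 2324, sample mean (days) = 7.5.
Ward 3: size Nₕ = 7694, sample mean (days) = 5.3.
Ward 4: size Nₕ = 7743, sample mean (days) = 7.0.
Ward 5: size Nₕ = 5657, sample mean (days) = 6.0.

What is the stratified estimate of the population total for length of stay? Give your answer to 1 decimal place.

192622.6

1: 6706·6.9 = 46271.4
2: 2324·7.5 = 17430
3: 7694·5.3 = 40778.2
4: 7743·7.0 = 54201
5: 5657·6.0 = 33942
τ̂ = Σ Nₕx̄ₕ = 192622.6.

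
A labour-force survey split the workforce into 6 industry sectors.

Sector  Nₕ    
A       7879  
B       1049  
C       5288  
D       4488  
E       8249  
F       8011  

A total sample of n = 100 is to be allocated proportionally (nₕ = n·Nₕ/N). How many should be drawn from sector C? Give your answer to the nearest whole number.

15

Share of sector C = 5288/34964 = 0.15124.
Allocate 100 × 0.15124 = 15.124... → 15.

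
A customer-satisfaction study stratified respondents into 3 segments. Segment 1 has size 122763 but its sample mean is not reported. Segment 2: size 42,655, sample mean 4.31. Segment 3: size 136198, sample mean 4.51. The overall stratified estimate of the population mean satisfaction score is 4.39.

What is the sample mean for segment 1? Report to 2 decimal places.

4.28

N = 122763 + 42655 + 136198 = 301616.
Overall total = μ·N = 4.39·301616 = 1324094.24.
Subtract the known strata: 42655·4.31 + 136198·4.51 = 798096.03.
Remaining total for segment 1: 1324094.24 − 798096.03 = 525998.21.
Divide by its size: 525998.21 / 122763 = 4.2847... → 4.28.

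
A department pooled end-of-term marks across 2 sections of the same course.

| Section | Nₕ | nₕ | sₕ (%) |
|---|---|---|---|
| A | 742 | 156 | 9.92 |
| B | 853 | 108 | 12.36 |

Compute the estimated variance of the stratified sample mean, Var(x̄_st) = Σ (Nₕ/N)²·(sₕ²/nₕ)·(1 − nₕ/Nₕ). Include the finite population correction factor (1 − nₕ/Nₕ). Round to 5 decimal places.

0.46116

N = 1595. Term for each stratum: Wₕ²sₕ²/nₕ·(1−nₕ/Nₕ).
Var(x̄_st) = 0.10781493 + 0.35334351 = 0.46115843 → 0.46116.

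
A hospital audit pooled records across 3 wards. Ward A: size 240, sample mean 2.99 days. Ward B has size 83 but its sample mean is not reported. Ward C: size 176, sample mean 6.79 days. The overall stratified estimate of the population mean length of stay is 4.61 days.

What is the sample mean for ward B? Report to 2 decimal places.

4.67

N = 240 + 83 + 176 = 499.
Overall total = μ·N = 4.61·499 = 2300.39.
Subtract the known strata: 240·2.99 + 176·6.79 = 1912.64.
Remaining total for ward B: 2300.39 − 1912.64 = 387.75.
Divide by its size: 387.75 / 83 = 4.6717... → 4.67.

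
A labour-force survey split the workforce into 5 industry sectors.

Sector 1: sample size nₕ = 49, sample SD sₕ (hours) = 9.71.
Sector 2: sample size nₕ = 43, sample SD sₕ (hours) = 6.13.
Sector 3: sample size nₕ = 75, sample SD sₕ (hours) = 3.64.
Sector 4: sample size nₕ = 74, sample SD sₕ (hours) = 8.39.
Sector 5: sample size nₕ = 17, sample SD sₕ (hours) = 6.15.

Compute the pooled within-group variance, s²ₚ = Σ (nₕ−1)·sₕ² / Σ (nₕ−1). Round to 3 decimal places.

50.704

Degrees of freedom: 48 + 42 + 74 + 73 + 16 = 253.
Σ(nₕ−1)sₕ² = 48·94.2841 + 42·37.5769 + 74·13.2496 + 73·70.3921 + 16·37.8225 = 12828.1203.
s²ₚ = 12828.1203 / 253 = 50.70403... → 50.704.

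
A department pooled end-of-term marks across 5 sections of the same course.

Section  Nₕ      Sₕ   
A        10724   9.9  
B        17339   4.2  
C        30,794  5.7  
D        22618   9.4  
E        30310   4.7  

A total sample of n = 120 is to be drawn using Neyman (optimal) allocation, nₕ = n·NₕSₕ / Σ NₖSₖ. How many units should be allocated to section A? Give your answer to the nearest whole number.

18

A: NₕSₕ = 10724·9.9 = 106167.6
B: NₕSₕ = 17339·4.2 = 72823.8
C: NₕSₕ = 30794·5.7 = 175525.8
D: NₕSₕ = 22618·9.4 = 212609.2
E: NₕSₕ = 30310·4.7 = 142457
Σ NₕSₕ = 709583.4.
n_A = 120·106167.6/709583.4 = 17.954... → 18.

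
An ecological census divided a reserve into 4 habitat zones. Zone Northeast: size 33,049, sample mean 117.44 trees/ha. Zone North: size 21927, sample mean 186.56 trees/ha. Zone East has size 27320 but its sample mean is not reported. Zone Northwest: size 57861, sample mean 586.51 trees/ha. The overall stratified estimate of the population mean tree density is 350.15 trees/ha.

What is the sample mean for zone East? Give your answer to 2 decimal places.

262.37

N = 33049 + 21927 + 27320 + 57861 = 140157.
Overall total = μ·N = 350.15·140157 = 49075973.55.
Subtract the known strata: 33049·117.44 + 21927·186.56 + 57861·586.51 = 41908030.79.
Remaining total for zone East: 49075973.55 − 41908030.79 = 7167942.76.
Divide by its size: 7167942.76 / 27320 = 262.3698... → 262.37.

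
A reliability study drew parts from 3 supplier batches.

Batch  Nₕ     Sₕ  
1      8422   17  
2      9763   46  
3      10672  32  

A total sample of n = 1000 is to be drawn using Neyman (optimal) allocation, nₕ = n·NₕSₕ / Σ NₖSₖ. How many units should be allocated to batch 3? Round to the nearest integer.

366

Σ NₕSₕ = 8422·17 + 9763·46 + 10672·32 = 933776.
Share for 3: 341504/933776 = 0.36572.
n_3 = 1000 × 0.36572 = 365.724... → 366.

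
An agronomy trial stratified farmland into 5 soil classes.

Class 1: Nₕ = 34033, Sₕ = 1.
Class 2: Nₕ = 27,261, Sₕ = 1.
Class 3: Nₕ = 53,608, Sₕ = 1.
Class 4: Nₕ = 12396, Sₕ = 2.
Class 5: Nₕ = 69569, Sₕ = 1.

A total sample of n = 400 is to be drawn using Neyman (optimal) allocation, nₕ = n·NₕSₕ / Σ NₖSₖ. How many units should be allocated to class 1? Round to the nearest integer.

1: NₕSₕ = 34033·1 = 34033
2: NₕSₕ = 27261·1 = 27261
3: NₕSₕ = 53608·1 = 53608
4: NₕSₕ = 12396·2 = 24792
5: NₕSₕ = 69569·1 = 69569
Σ NₕSₕ = 209263.
n_1 = 400·34033/209263 = 65.053... → 65.

65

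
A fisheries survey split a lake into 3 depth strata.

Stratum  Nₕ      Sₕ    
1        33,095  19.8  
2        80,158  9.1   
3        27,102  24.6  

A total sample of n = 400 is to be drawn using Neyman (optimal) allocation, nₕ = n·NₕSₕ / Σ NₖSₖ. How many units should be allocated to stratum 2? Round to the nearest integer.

142

1: NₕSₕ = 33095·19.8 = 655281
2: NₕSₕ = 80158·9.1 = 729437.8
3: NₕSₕ = 27102·24.6 = 666709.2
Σ NₕSₕ = 2051428.
n_2 = 400·729437.8/2051428 = 142.230... → 142.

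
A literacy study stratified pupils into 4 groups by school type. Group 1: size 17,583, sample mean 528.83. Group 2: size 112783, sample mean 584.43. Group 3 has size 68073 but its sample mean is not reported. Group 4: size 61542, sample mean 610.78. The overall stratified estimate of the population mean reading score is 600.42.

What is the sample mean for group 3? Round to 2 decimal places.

636.04

N = 17583 + 112783 + 68073 + 61542 = 259981.
Overall total = μ·N = 600.42·259981 = 156097792.02.
Subtract the known strata: 17583·528.83 + 112783·584.43 + 61542·610.78 = 112800809.34.
Remaining total for group 3: 156097792.02 − 112800809.34 = 43296982.68.
Divide by its size: 43296982.68 / 68073 = 636.0375... → 636.04.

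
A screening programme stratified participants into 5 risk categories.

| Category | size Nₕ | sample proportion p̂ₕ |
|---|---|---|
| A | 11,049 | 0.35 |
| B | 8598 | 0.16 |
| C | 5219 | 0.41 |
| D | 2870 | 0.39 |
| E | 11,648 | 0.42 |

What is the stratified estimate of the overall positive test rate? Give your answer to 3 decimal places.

Wₕ = Nₕ/N with N = 39384: 0.2805, 0.2183, 0.1325, 0.0729, 0.2958.
p̂_st = 0.2805·0.35 + 0.2183·0.16 + 0.1325·0.41 + 0.0729·0.39 + 0.2958·0.42 ≈ 0.34009... → 0.340.

0.340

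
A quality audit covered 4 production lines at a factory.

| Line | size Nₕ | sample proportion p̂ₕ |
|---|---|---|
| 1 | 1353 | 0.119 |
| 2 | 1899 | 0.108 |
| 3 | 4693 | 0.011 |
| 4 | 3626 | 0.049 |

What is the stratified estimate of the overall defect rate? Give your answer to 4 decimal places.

N = 1353 + 1899 + 4693 + 3626 = 11571.
Overall proportion = Σ (Nₕ/N)·p̂ₕ.
Σ Nₕp̂ₕ = 161.007 + 205.092 + 51.623 + 177.674 = 595.396.
595.396 / 11571 = 0.051456... → 0.0515.

0.0515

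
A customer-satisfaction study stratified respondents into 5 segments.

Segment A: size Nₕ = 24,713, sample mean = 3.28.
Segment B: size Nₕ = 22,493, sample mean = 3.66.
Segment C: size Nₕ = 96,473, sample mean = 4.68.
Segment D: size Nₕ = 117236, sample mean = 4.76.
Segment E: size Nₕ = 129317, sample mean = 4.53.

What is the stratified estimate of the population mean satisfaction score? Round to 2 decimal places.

N = 24713 + 22493 + 96473 + 117236 + 129317 = 390232.
Weight each subgroup mean by Nₕ/N and sum.
Σ Nₕx̄ₕ = 24713·3.28 + 22493·3.66 + 96473·4.68 + 117236·4.76 + 129317·4.53 = 81058.64 + 82324.38 + 451493.64 + 558043.36 + 585806.01 = 1758726.03.
Divide by N: 1758726.03 / 390232 = 4.5069... → 4.51.

4.51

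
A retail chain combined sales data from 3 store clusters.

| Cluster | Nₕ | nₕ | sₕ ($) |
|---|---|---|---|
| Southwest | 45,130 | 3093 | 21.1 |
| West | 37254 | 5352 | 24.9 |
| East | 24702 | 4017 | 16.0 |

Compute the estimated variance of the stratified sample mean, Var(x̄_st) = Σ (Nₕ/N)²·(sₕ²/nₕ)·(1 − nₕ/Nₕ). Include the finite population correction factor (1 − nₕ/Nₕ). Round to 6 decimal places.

N = 107086; Wₕ = Nₕ/N.
cluster Southwest: (45130/107086)²·21.1²/3093·(1 − 3093/45130) = 0.023813139
cluster West: (37254/107086)²·24.9²/5352·(1 − 5352/37254) = 0.012006268
cluster East: (24702/107086)²·16.0²/4017·(1 − 4017/24702) = 0.002839621
Sum = 0.038659028 → 0.038659.

0.038659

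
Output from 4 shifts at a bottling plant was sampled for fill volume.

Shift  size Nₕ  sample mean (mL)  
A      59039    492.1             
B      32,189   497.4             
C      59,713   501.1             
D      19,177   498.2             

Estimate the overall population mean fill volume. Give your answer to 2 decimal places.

x̄_st = (Σ Nₕx̄ₕ) / (Σ Nₕ) = (59039·492.1 + 32189·497.4 + 59713·501.1 + 19177·498.2) / 170118
= 84540066.2 / 170118 = 496.9496... → 496.95.

496.95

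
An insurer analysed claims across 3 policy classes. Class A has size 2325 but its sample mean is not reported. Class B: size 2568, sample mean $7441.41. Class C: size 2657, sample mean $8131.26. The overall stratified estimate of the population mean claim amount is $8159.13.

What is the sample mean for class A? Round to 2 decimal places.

8983.71

N = 2325 + 2568 + 2657 = 7550.
Overall total = μ·N = 8159.13·7550 = 61601431.5.
Subtract the known strata: 2568·7441.41 + 2657·8131.26 = 40714298.7.
Remaining total for class A: 61601431.5 − 40714298.7 = 20887132.8.
Divide by its size: 20887132.8 / 2325 = 8983.7130... → 8983.71.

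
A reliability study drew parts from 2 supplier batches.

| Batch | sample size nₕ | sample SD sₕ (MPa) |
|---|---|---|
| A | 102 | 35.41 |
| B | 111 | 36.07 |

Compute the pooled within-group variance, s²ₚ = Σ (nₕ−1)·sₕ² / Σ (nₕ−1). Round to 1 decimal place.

1278.5

A: (102−1)·35.41² = 101·1253.8681 = 126640.6781
B: (111−1)·36.07² = 110·1301.0449 = 143114.939
Numerator = 269755.6171; denominator = Σ(nₕ−1) = 211.
s²ₚ = 269755.6171/211 = 1278.463... → 1278.5.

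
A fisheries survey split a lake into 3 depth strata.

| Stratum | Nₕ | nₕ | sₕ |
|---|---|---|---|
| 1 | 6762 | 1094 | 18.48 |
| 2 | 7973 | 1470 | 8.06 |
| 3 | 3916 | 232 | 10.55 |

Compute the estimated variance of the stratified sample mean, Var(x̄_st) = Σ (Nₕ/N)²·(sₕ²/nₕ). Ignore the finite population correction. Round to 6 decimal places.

0.070258

N = 18651. Term for each stratum: Wₕ²sₕ²/nₕ.
Var(x̄_st) = 0.041032946 + 0.008075920 + 0.021149400 = 0.070258267 → 0.070258.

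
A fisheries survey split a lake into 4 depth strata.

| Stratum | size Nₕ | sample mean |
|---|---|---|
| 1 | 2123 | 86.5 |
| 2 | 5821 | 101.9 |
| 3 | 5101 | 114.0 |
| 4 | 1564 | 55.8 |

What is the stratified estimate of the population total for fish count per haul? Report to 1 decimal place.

1445584.6

1: 2123·86.5 = 183639.5
2: 5821·101.9 = 593159.9
3: 5101·114.0 = 581514
4: 1564·55.8 = 87271.2
τ̂ = Σ Nₕx̄ₕ = 1445584.6.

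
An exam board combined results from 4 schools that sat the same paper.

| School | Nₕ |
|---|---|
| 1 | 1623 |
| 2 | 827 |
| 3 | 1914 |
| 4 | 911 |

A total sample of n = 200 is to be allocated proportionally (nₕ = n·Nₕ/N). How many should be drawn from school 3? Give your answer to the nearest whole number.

N = 1623 + 827 + 1914 + 911 = 5275.
n_3 = 200·1914/5275 = 72.569... → 73.

73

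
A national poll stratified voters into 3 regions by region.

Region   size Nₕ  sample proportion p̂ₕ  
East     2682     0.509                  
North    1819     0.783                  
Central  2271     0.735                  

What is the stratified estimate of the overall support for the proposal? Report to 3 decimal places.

0.658

Wₕ = Nₕ/N with N = 6772: 0.3960, 0.2686, 0.3354.
p̂_st = 0.3960·0.509 + 0.2686·0.783 + 0.3354·0.735 ≈ 0.65839... → 0.658.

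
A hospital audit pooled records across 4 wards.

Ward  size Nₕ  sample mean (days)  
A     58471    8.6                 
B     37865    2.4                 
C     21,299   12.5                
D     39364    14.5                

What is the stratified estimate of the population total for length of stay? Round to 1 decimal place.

1430742.1

A: 58471·8.6 = 502850.6
B: 37865·2.4 = 90876
C: 21299·12.5 = 266237.5
D: 39364·14.5 = 570778
τ̂ = Σ Nₕx̄ₕ = 1430742.1.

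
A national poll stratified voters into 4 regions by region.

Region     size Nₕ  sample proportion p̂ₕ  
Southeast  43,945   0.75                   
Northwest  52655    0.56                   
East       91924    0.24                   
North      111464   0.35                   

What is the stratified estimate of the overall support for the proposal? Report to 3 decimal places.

Wₕ = Nₕ/N with N = 299988: 0.1465, 0.1755, 0.3064, 0.3716.
p̂_st = 0.1465·0.75 + 0.1755·0.56 + 0.3064·0.24 + 0.3716·0.35 ≈ 0.41175... → 0.412.

0.412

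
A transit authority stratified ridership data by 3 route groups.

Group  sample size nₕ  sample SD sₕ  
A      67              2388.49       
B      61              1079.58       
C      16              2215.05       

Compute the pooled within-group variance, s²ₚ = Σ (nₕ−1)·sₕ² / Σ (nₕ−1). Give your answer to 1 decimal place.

3688288.3

Degrees of freedom: 66 + 60 + 15 = 141.
Σ(nₕ−1)sₕ² = 66·5704884.4801 + 60·1165492.9764 + 15·4906446.5025 = 520048651.8081.
s²ₚ = 520048651.8081 / 141 = 3688288.311... → 3688288.3.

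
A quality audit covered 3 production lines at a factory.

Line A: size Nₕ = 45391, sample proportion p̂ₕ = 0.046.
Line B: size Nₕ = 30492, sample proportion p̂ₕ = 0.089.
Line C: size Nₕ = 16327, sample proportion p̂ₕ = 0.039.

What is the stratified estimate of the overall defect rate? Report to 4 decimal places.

N = 45391 + 30492 + 16327 = 92210.
Overall proportion = Σ (Nₕ/N)·p̂ₕ.
Σ Nₕp̂ₕ = 2087.986 + 2713.788 + 636.753 = 5438.527.
5438.527 / 92210 = 0.058980... → 0.0590.

0.0590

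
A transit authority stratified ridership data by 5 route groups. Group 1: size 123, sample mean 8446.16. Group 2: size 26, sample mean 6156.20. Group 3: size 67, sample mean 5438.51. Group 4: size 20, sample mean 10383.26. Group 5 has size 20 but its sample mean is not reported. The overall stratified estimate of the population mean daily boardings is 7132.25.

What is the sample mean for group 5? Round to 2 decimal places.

2743.59

N = 123 + 26 + 67 + 20 + 20 = 256.
Overall total = μ·N = 7132.25·256 = 1825856.
Subtract the known strata: 123·8446.16 + 26·6156.20 + 67·5438.51 + 20·10383.26 = 1770984.25.
Remaining total for group 5: 1825856 − 1770984.25 = 54871.75.
Divide by its size: 54871.75 / 20 = 2743.5875 → 2743.59.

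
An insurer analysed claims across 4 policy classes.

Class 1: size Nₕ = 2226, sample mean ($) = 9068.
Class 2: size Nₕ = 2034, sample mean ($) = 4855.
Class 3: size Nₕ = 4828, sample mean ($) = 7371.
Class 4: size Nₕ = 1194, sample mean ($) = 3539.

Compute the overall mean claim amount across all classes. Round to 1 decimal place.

6795.7

N = 2226 + 2034 + 4828 + 1194 = 10282.
The stratified mean weights each stratum mean by its population share Nₕ/N.
Σ Nₕx̄ₕ = 2226·9068 + 2034·4855 + 4828·7371 + 1194·3539 = 20185368 + 9875070 + 35587188 + 4225566 = 69873192.
Divide by N: 69873192 / 10282 = 6795.681... → 6795.7.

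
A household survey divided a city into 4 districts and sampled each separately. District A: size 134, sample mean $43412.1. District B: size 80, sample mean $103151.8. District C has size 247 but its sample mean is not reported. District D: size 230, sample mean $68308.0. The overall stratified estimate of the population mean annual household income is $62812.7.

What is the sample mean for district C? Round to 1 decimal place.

N = 134 + 80 + 247 + 230 = 691.
Overall total = μ·N = 62812.7·691 = 43403575.7.
Subtract the known strata: 134·43412.1 + 80·103151.8 + 230·68308.0 = 29780205.4.
Remaining total for district C: 43403575.7 − 29780205.4 = 13623370.3.
Divide by its size: 13623370.3 / 247 = 55155.345... → 55155.3.

55155.3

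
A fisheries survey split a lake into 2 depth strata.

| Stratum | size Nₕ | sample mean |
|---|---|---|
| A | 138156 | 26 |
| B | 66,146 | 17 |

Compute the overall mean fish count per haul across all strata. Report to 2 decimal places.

x̄_st = (Σ Nₕx̄ₕ) / (Σ Nₕ) = (138156·26 + 66146·17) / 204302
= 4716538 / 204302 = 23.0861... → 23.09.

23.09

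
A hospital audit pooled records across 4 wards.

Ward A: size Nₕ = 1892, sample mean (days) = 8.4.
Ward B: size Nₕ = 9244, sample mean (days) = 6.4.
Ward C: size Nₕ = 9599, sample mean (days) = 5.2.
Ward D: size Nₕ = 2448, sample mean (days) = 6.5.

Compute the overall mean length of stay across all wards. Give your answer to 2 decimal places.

x̄_st = (Σ Nₕx̄ₕ) / (Σ Nₕ) = (1892·8.4 + 9244·6.4 + 9599·5.2 + 2448·6.5) / 23183
= 140881.2 / 23183 = 6.0769... → 6.08.

6.08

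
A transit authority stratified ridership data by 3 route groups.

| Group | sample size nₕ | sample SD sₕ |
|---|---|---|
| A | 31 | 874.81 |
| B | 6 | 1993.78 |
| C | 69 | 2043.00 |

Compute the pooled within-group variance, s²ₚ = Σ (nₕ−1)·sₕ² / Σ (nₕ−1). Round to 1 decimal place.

Degrees of freedom: 30 + 5 + 68 = 103.
Σ(nₕ−1)sₕ² = 30·765292.5361 + 5·3975158.6884 + 68·4173849 = 326656301.525.
s²ₚ = 326656301.525 / 103 = 3171420.403... → 3171420.4.

3171420.4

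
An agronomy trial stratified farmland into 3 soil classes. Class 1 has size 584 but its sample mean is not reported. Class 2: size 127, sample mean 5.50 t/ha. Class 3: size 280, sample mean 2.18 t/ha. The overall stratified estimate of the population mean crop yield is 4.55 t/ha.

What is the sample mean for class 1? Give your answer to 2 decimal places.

Σ Nₕx̄ₕ = N·μ, so 584·x̄_1 = 991·4.55 − (127·5.50 + 280·2.18).
= 4509.05 − 1308.9 = 3200.15.
x̄_1 = 3200.15 / 584 = 5.4797... → 5.48.

5.48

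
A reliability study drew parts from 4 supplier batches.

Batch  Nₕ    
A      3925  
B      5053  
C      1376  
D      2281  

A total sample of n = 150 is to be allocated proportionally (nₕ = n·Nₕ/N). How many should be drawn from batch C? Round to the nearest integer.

16

Share of batch C = 1376/12635 = 0.10890.
Allocate 150 × 0.10890 = 16.336... → 16.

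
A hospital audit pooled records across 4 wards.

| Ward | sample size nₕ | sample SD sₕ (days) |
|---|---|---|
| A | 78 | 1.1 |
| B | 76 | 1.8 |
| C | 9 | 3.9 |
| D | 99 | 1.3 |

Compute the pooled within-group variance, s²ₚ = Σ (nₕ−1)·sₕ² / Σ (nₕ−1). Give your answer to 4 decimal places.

2.4166

Degrees of freedom: 77 + 75 + 8 + 98 = 258.
Σ(nₕ−1)sₕ² = 77·1.21 + 75·3.24 + 8·15.21 + 98·1.69 = 623.47.
s²ₚ = 623.47 / 258 = 2.416550... → 2.4166.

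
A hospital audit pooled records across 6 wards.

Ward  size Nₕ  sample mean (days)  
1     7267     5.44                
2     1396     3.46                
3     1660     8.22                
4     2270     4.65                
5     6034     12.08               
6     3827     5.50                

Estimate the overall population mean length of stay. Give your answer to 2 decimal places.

N = 7267 + 1396 + 1660 + 2270 + 6034 + 3827 = 22454.
Weight each subgroup mean by Nₕ/N and sum.
Σ Nₕx̄ₕ = 7267·5.44 + 1396·3.46 + 1660·8.22 + 2270·4.65 + 6034·12.08 + 3827·5.50 = 39532.48 + 4830.16 + 13645.2 + 10555.5 + 72890.72 + 21048.5 = 162502.56.
Divide by N: 162502.56 / 22454 = 7.2371... → 7.24.

7.24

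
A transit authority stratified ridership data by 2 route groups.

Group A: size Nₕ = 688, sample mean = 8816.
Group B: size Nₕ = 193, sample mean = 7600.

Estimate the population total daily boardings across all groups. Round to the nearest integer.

7532208

Estimate total by summing Nₕ·x̄ₕ over strata.
688·8816 + 193·7600 = 6065408 + 1466800 = 7532208.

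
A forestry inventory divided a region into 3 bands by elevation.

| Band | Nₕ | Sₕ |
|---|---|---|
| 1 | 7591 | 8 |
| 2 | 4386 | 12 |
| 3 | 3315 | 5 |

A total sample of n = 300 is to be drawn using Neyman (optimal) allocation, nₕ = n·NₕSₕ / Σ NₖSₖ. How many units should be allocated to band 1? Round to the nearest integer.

1: NₕSₕ = 7591·8 = 60728
2: NₕSₕ = 4386·12 = 52632
3: NₕSₕ = 3315·5 = 16575
Σ NₕSₕ = 129935.
n_1 = 300·60728/129935 = 140.212... → 140.

140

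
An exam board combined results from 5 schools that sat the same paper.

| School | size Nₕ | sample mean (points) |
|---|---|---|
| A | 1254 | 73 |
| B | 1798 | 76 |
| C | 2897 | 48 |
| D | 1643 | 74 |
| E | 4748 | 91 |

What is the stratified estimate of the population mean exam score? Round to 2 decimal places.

N = 1254 + 1798 + 2897 + 1643 + 4748 = 12340.
Weight each subgroup mean by Nₕ/N and sum.
Σ Nₕx̄ₕ = 1254·73 + 1798·76 + 2897·48 + 1643·74 + 4748·91 = 91542 + 136648 + 139056 + 121582 + 432068 = 920896.
Divide by N: 920896 / 12340 = 74.6269... → 74.63.

74.63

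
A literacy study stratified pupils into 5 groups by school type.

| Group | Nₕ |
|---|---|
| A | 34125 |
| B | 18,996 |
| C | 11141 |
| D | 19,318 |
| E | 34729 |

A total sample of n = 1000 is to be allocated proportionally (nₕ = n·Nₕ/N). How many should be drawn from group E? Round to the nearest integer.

Share of group E = 34729/118309 = 0.29354.
Allocate 1000 × 0.29354 = 293.545... → 294.

294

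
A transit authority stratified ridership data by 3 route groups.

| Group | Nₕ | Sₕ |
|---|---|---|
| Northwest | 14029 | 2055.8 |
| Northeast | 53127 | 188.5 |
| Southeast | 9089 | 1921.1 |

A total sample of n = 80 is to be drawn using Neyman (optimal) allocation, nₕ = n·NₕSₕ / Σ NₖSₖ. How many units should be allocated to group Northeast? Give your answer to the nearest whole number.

Northwest: NₕSₕ = 14029·2055.8 = 28840818.2
Northeast: NₕSₕ = 53127·188.5 = 10014439.5
Southeast: NₕSₕ = 9089·1921.1 = 17460877.9
Σ NₕSₕ = 56316135.6.
n_Northeast = 80·10014439.5/56316135.6 = 14.226... → 14.

14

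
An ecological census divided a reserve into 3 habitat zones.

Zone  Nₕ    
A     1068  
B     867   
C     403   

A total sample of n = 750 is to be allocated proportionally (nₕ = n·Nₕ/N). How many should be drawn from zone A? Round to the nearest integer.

343

N = 1068 + 867 + 403 = 2338.
n_A = 750·1068/2338 = 342.601... → 343.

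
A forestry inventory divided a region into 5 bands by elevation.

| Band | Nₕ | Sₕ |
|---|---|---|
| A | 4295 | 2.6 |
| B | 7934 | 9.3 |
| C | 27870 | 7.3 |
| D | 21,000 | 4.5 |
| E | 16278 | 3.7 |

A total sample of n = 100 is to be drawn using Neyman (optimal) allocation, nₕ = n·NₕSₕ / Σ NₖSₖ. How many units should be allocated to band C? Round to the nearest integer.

46

Σ NₕSₕ = 4295·2.6 + 7934·9.3 + 27870·7.3 + 21000·4.5 + 16278·3.7 = 443132.8.
Share for C: 203451/443132.8 = 0.45912.
n_C = 100 × 0.45912 = 45.912... → 46.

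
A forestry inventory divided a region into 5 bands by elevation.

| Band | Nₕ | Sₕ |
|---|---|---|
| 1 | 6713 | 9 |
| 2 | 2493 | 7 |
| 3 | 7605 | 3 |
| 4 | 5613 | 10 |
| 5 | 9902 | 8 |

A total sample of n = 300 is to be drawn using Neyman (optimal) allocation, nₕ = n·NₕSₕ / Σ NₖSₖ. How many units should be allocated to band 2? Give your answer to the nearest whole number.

1: NₕSₕ = 6713·9 = 60417
2: NₕSₕ = 2493·7 = 17451
3: NₕSₕ = 7605·3 = 22815
4: NₕSₕ = 5613·10 = 56130
5: NₕSₕ = 9902·8 = 79216
Σ NₕSₕ = 236029.
n_2 = 300·17451/236029 = 22.181... → 22.

22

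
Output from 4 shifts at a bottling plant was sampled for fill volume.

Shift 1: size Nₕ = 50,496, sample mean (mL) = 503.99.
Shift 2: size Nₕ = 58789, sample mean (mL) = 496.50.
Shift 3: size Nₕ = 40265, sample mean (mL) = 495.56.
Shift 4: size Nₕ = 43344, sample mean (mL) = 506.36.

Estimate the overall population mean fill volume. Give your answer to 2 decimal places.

x̄_st = (Σ Nₕx̄ₕ) / (Σ Nₕ) = (50496·503.99 + 58789·496.50 + 40265·495.56 + 43344·506.36) / 192894
= 96539608.78 / 192894 = 500.4801... → 500.48.

500.48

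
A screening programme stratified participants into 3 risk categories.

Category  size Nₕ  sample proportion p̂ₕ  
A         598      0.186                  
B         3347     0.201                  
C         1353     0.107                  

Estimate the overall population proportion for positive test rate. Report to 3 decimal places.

0.175

Wₕ = Nₕ/N with N = 5298: 0.1129, 0.6317, 0.2554.
p̂_st = 0.1129·0.186 + 0.6317·0.201 + 0.2554·0.107 ≈ 0.17530... → 0.175.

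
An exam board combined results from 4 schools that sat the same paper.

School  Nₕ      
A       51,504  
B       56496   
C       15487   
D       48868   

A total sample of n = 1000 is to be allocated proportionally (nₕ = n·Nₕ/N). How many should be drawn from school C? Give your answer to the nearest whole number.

90

N = 51504 + 56496 + 15487 + 48868 = 172355.
n_C = 1000·15487/172355 = 89.855... → 90.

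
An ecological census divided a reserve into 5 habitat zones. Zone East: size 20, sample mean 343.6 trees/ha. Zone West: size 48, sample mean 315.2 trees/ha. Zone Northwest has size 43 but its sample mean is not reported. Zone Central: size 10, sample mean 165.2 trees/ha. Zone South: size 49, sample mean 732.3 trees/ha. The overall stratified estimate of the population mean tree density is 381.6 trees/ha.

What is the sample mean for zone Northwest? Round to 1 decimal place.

124.1

N = 20 + 48 + 43 + 10 + 49 = 170.
Overall total = μ·N = 381.6·170 = 64872.
Subtract the known strata: 20·343.6 + 48·315.2 + 10·165.2 + 49·732.3 = 59536.3.
Remaining total for zone Northwest: 64872 − 59536.3 = 5335.7.
Divide by its size: 5335.7 / 43 = 124.086... → 124.1.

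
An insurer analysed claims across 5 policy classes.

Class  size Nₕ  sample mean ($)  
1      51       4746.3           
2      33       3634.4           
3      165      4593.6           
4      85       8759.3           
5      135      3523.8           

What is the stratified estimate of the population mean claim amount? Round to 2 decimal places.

N = 51 + 33 + 165 + 85 + 135 = 469.
Overall mean = Σ (Nₕ/N)·x̄ₕ — weight by population share, not a simple average.
Σ Nₕx̄ₕ = 51·4746.3 + 33·3634.4 + 165·4593.6 + 85·8759.3 + 135·3523.8 = 242061.3 + 119935.2 + 757944 + 744540.5 + 475713 = 2340194.
Divide by N: 2340194 / 469 = 4989.7527... → 4989.75.

4989.75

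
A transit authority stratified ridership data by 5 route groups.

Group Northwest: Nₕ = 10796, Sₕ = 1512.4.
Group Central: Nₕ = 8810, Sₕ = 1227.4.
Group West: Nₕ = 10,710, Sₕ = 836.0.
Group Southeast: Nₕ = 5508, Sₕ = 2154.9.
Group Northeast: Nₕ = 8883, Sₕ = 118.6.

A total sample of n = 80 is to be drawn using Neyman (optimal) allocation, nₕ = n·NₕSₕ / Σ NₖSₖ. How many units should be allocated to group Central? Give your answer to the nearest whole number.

18

Σ NₕSₕ = 10796·1512.4 + 8810·1227.4 + 10710·836.0 + 5508·2154.9 + 8883·118.6 = 49017537.4.
Share for Central: 10813394/49017537.4 = 0.22060.
n_Central = 80 × 0.22060 = 17.648... → 18.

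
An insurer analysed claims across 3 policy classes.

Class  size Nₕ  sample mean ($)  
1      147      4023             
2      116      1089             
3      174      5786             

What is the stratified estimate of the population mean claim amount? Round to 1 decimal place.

x̄_st = (Σ Nₕx̄ₕ) / (Σ Nₕ) = (147·4023 + 116·1089 + 174·5786) / 437
= 1724469 / 437 = 3946.153... → 3946.2.

3946.2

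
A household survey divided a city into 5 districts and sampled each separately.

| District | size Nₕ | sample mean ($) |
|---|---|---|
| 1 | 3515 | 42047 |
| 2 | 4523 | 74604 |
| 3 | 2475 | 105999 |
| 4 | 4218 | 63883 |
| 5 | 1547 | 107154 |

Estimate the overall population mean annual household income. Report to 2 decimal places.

N = 16278; weights Wₕ = Nₕ/N = (0.2159, 0.2779, 0.1520, 0.2591, 0.0950).
x̄_st = Σ Wₕ·x̄ₕ = 0.2159·42047 + 0.2779·74604 + 0.1520·105999 + 0.2591·63883 + 0.0950·107154 ≈ 72662.6339...
→ 72662.63.

72662.63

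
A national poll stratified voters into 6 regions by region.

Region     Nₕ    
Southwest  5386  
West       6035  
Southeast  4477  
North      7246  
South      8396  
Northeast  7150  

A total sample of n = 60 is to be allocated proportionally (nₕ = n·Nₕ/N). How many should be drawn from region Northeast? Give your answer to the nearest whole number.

11

Share of region Northeast = 7150/38690 = 0.18480.
Allocate 60 × 0.18480 = 11.088... → 11.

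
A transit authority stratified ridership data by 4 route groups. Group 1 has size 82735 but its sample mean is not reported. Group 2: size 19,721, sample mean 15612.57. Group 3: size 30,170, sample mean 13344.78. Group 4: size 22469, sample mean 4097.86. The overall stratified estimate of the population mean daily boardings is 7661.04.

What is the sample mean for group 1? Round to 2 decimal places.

4660.74

N = 82735 + 19721 + 30170 + 22469 = 155095.
Overall total = μ·N = 7661.04·155095 = 1188188998.8.
Subtract the known strata: 19721·15612.57 + 30170·13344.78 + 22469·4097.86 = 802582321.91.
Remaining total for group 1: 1188188998.8 − 802582321.91 = 385606676.89.
Divide by its size: 385606676.89 / 82735 = 4660.7443... → 4660.74.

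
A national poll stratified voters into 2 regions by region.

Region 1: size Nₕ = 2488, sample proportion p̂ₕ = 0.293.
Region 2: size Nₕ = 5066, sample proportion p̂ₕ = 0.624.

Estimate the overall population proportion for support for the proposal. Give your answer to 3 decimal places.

0.515

Wₕ = Nₕ/N with N = 7554: 0.3294, 0.6706.
p̂_st = 0.3294·0.293 + 0.6706·0.624 ≈ 0.51498... → 0.515.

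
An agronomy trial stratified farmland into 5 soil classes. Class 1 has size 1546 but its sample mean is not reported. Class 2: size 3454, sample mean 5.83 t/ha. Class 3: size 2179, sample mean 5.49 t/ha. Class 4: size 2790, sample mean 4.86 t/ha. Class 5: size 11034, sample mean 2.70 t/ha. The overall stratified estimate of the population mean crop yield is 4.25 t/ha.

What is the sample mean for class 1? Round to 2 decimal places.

8.93

Σ Nₕx̄ₕ = N·μ, so 1546·x̄_1 = 21003·4.25 − (3454·5.83 + 2179·5.49 + 2790·4.86 + 11034·2.70).
= 89262.75 − 75450.73 = 13812.02.
x̄_1 = 13812.02 / 1546 = 8.9340... → 8.93.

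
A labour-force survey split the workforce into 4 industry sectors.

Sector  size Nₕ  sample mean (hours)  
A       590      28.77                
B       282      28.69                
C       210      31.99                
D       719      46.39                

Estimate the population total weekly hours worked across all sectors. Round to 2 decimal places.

Population total = Σ Nₕ·x̄ₕ (each stratum's size times its mean).
590·28.77 + 282·28.69 + 210·31.99 + 719·46.39 = 16974.3 + 8090.58 + 6717.9 + 33354.41 = 65137.19.

65137.19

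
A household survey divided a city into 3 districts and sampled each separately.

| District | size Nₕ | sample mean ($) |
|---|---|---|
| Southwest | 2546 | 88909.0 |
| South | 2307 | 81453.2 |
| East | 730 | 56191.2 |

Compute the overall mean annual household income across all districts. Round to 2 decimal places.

x̄_st = (Σ Nₕx̄ₕ) / (Σ Nₕ) = (2546·88909.0 + 2307·81453.2 + 730·56191.2) / 5583
= 455294422.4 / 5583 = 81550.1383... → 81550.14.

81550.14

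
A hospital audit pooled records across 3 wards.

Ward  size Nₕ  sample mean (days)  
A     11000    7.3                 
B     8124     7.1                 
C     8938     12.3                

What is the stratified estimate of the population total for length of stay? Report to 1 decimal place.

247917.8

A: 11000·7.3 = 80300
B: 8124·7.1 = 57680.4
C: 8938·12.3 = 109937.4
τ̂ = Σ Nₕx̄ₕ = 247917.8.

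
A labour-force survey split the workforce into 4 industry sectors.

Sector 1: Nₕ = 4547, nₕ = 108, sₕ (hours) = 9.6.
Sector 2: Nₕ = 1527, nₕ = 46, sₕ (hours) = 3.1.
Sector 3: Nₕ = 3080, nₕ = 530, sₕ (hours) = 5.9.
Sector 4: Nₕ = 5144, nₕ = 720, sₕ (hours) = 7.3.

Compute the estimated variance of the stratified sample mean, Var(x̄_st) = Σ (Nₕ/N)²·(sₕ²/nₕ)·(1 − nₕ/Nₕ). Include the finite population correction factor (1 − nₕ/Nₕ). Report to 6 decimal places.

N = 14298; Wₕ = Nₕ/N.
sector 1: (4547/14298)²·9.6²/108·(1 − 108/4547) = 0.084251613
sector 2: (1527/14298)²·3.1²/46·(1 − 46/1527) = 0.002311049
sector 3: (3080/14298)²·5.9²/530·(1 − 530/3080) = 0.002523298
sector 4: (5144/14298)²·7.3²/720·(1 − 720/5144) = 0.008239080
Sum = 0.097325039 → 0.097325.

0.097325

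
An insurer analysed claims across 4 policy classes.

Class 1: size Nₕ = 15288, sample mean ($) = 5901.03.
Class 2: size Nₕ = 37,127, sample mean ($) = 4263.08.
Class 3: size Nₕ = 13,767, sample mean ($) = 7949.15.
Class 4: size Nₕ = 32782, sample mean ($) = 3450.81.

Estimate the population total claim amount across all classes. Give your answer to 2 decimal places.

471050719.27

1: 15288·5901.03 = 90214946.64
2: 37127·4263.08 = 158275371.16
3: 13767·7949.15 = 109435948.05
4: 32782·3450.81 = 113124453.42
τ̂ = Σ Nₕx̄ₕ = 471050719.27.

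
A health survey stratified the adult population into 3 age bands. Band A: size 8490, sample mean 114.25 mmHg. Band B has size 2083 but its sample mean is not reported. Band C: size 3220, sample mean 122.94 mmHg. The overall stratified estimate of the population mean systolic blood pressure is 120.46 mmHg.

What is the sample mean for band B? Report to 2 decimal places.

141.94

N = 8490 + 2083 + 3220 = 13793.
Overall total = μ·N = 120.46·13793 = 1661504.78.
Subtract the known strata: 8490·114.25 + 3220·122.94 = 1365849.3.
Remaining total for band B: 1661504.78 − 1365849.3 = 295655.48.
Divide by its size: 295655.48 / 2083 = 141.9373... → 141.94.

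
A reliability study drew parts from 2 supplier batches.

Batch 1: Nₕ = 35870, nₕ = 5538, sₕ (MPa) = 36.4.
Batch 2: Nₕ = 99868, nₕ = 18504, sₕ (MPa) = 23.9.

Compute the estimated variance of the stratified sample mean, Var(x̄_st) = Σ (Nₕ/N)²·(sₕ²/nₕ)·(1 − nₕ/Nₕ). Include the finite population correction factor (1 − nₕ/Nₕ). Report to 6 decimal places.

0.027742

N = 135738. Term for each stratum: Wₕ²sₕ²/nₕ·(1−nₕ/Nₕ).
Var(x̄_st) = 0.014127956 + 0.013614006 = 0.027741962 → 0.027742.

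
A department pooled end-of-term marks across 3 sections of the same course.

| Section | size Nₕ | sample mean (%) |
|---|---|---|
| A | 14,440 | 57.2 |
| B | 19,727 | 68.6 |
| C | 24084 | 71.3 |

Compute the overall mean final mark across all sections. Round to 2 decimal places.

66.89

N = 14440 + 19727 + 24084 = 58251.
Weight each subgroup mean by Nₕ/N and sum.
Σ Nₕx̄ₕ = 14440·57.2 + 19727·68.6 + 24084·71.3 = 825968 + 1353272.2 + 1717189.2 = 3896429.4.
Divide by N: 3896429.4 / 58251 = 66.8903... → 66.89.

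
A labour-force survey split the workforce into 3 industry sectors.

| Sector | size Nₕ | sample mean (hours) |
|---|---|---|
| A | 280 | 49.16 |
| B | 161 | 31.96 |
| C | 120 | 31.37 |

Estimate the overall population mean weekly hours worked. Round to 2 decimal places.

N = 280 + 161 + 120 = 561.
The stratified mean weights each stratum mean by its population share Nₕ/N.
Σ Nₕx̄ₕ = 280·49.16 + 161·31.96 + 120·31.37 = 13764.8 + 5145.56 + 3764.4 = 22674.76.
Divide by N: 22674.76 / 561 = 40.4185... → 40.42.

40.42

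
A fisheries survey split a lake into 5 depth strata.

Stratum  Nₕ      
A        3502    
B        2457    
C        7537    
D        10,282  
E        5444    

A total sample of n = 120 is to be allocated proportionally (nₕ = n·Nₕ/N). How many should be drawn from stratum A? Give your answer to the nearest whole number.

Share of stratum A = 3502/29222 = 0.11984.
Allocate 120 × 0.11984 = 14.381... → 14.

14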